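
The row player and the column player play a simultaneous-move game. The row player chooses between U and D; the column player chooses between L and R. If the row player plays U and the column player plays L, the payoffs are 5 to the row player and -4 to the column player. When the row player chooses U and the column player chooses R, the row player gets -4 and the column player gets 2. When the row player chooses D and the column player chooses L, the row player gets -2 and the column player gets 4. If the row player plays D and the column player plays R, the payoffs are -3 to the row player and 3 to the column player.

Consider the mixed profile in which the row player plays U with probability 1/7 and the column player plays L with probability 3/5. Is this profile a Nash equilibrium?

No

Given the column player's mix q = 3/5, the row player's payoff from U is 7/5 but from D is -12/5. The row player strictly prefers U, so the row player would not mix.
So the proposed profile is not a Nash equilibrium.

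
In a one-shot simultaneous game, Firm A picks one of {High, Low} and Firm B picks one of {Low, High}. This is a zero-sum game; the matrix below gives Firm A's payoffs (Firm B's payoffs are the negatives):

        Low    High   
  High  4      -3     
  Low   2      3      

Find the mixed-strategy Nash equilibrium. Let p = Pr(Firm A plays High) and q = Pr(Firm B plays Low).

Firm A's mix must leave Firm B indifferent between Low and High.
  Firm B's payoff to Low: p·(-4) + (1−p)·(-2) = -2p - 2
  Firm B's payoff to High: p·3 + (1−p)·(-3) = 6p - 3
  -2p - 2 = 6p - 3  ⇒  -8p = -1  ⇒  p = 1/8.
Set Firm A's expected payoff from High equal to that from Low:
  Firm A's payoff from High: q·4 + (1−q)·(-3) = 7q - 3
  Firm A's payoff from Low: q·2 + (1−q)·3 = -q + 3
  7q - 3 = -q + 3  ⇒  8q = 6  ⇒  q = 3/4.

p = 1/8, q = 3/4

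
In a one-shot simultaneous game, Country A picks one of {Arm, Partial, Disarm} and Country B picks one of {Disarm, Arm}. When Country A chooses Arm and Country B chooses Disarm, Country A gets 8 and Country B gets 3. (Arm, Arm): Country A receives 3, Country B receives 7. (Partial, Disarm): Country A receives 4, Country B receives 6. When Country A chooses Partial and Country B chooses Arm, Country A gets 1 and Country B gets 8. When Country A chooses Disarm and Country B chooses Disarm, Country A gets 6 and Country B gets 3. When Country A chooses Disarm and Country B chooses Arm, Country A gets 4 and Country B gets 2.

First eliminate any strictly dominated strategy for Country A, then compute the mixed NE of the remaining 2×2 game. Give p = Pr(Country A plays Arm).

p = 1/5

Country A's strategy Partial is strictly dominated by Disarm: 6 > 4 and 4 > 1. Eliminate Partial.
Set Country B's expected payoff from Disarm equal to that from Arm:
  Country B's payoff to Disarm: p·3 + (1−p)·3 = 3
  Country B's payoff to Arm: p·7 + (1−p)·2 = 5p + 2
  3 = 5p + 2  ⇒  -5p = -1  ⇒  p = 1/5.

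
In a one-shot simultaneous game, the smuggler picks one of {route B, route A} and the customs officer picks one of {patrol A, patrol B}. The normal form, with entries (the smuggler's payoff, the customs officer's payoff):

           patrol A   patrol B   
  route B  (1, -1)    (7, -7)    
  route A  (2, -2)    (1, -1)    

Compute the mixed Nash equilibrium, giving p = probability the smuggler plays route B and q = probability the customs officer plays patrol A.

p = 1/7, q = 6/7

The customs officer's indifference between patrol A and patrol B determines the smuggler's mixing probability p:
  the customs officer's payoff from patrol A: p·(-1) + (1−p)·(-2) = p - 2
  the customs officer's payoff from patrol B: p·(-7) + (1−p)·(-1) = -6p - 1
  p - 2 = -6p - 1  ⇒  7p = 1  ⇒  p = 1/7.
In a mixed equilibrium the smuggler is indifferent between route B and route A; this condition fixes q.
  the smuggler's payoff from route B: q·1 + (1−q)·7 = -6q + 7
  the smuggler's payoff from route A: q·2 + (1−q)·1 = q + 1
  -6q + 7 = q + 1  ⇒  -7q = -6  ⇒  q = 6/7.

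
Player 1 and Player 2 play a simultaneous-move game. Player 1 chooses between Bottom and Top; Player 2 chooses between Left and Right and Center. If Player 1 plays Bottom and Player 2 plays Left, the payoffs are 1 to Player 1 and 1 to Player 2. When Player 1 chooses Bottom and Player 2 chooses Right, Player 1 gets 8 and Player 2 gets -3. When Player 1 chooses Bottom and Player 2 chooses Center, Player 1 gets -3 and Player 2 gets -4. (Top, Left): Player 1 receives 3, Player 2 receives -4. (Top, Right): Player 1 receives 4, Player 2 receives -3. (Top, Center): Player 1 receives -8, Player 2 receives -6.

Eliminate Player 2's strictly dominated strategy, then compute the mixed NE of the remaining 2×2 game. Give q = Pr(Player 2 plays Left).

q = 2/3

Player 2's strategy Center is strictly dominated by Right: -3 > -4 and -3 > -6. Eliminate Center.
Set Player 1's expected payoff from Bottom equal to that from Top:
  Player 1's payoff from Bottom: q·1 + (1−q)·8 = -7q + 8
  Player 1's payoff from Top: q·3 + (1−q)·4 = -q + 4
  -7q + 8 = -q + 4  ⇒  -6q = -4  ⇒  q = 2/3.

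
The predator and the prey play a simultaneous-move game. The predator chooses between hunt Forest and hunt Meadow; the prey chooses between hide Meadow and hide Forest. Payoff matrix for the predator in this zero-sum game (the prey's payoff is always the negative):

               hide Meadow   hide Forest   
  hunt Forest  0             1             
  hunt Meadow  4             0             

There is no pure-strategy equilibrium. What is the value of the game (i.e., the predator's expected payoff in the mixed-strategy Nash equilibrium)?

The prey's mix must leave the predator indifferent between hunt Forest and hunt Meadow.
  the predator's expected payoff from hunt Forest: q·0 + (1−q)·1 = -q + 1
  the predator's expected payoff from hunt Meadow: q·4 + (1−q)·0 = 4q
  -q + 1 = 4q  ⇒  -5q = -1  ⇒  q = 1/5.
The value is the predator's expected payoff against this mix (using hunt Forest): (1/5)·0 + (4/5)·1 = 4/5.

v = 4/5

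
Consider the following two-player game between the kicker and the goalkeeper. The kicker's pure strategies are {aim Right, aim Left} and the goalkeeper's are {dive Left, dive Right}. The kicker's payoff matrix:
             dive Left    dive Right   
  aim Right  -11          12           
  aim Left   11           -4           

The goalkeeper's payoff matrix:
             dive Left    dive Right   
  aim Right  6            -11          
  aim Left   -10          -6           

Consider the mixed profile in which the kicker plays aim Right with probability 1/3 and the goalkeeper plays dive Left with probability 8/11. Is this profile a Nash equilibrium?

Given the kicker's mix p = 1/3, the goalkeeper's payoff from dive Left is -14/3 but from dive Right is -23/3. The goalkeeper strictly prefers dive Left, so the goalkeeper would not mix.
So the proposed profile is not a Nash equilibrium.

No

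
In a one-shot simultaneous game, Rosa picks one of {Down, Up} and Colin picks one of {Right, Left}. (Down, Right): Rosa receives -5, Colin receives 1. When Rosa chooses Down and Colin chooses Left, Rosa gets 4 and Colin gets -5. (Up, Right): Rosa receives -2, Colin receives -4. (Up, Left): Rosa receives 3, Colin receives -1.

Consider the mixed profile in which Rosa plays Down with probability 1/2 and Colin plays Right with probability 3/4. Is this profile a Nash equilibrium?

Given Rosa's mix p = 1/2, Colin's payoff from Right is -3/2 but from Left is -3. Colin strictly prefers Right, so Colin would not mix.
So the proposed profile is not a Nash equilibrium.

No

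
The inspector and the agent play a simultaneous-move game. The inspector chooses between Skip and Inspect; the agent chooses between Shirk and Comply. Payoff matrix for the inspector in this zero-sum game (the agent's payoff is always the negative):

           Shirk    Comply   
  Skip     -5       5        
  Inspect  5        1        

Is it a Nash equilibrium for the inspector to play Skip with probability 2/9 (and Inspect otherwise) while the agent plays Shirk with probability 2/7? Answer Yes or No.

No

Given the inspector's mix p = 2/9, the agent's payoff from Shirk is -25/9 but from Comply is -17/9. The agent strictly prefers Comply, so the agent would not mix.
So the proposed profile is not a Nash equilibrium.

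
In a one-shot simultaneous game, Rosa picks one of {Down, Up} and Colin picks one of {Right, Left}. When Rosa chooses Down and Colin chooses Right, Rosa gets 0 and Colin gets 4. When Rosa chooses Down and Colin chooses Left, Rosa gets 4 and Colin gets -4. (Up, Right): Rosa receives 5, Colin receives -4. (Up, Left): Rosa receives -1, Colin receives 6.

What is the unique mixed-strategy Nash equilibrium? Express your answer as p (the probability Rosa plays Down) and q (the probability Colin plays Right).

Colin's indifference between Right and Left determines Rosa's mixing probability p:
  Colin's payoff to Right: p·4 + (1−p)·(-4) = 8p - 4
  Colin's payoff to Left: p·(-4) + (1−p)·6 = -10p + 6
  8p - 4 = -10p + 6  ⇒  18p = 10  ⇒  p = 5/9.
In a mixed equilibrium Rosa is indifferent between Down and Up; this condition fixes q.
  Rosa's expected payoff from Down: q·0 + (1−q)·4 = -4q + 4
  Rosa's expected payoff from Up: q·5 + (1−q)·(-1) = 6q - 1
  -4q + 4 = 6q - 1  ⇒  -10q = -5  ⇒  q = 1/2.

p = 5/9, q = 1/2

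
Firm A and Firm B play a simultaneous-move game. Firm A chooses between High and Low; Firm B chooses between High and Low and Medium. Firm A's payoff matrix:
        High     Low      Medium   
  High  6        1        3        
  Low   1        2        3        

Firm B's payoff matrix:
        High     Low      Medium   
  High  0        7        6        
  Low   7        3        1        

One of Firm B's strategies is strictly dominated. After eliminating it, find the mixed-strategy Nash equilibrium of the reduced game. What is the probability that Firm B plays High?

q = 1/6

Firm B's strategy Medium is strictly dominated by Low: 7 > 6 and 3 > 1. Eliminate Medium.
For Firm A to be willing to mix, Firm A must be indifferent between High and Low, which pins down Firm B's mix.
  Firm A's payoff from High: q·6 + (1−q)·1 = 5q + 1
  Firm A's payoff from Low: q·1 + (1−q)·2 = -q + 2
  5q + 1 = -q + 2  ⇒  6q = 1  ⇒  q = 1/6.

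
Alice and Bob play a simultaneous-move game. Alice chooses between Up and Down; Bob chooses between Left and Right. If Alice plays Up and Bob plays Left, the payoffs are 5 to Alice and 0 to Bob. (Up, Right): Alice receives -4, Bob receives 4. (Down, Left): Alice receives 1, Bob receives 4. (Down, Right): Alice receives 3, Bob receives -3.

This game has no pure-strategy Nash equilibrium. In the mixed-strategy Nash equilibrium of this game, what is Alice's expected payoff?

Bob's mix must leave Alice indifferent between Up and Down.
  Alice's payoff to Up: q·5 + (1−q)·(-4) = 9q - 4
  Alice's payoff to Down: q·1 + (1−q)·3 = -2q + 3
  9q - 4 = -2q + 3  ⇒  11q = 7  ⇒  q = 7/11.
At equilibrium Alice is indifferent across rows, so Alice's payoff equals the payoff from Up: (7/11)·5 + (4/11)·(-4) = 19/11.

19/11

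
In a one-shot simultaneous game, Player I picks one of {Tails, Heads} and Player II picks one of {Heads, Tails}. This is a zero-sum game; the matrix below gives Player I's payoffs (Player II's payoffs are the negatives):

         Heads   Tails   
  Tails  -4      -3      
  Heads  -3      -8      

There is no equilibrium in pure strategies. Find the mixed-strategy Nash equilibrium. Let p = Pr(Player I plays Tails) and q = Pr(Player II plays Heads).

p = 5/6, q = 5/6

Player II's indifference between Heads and Tails determines Player I's mixing probability p:
  Player II's expected payoff from Heads: p·4 + (1−p)·3 = p + 3
  Player II's expected payoff from Tails: p·3 + (1−p)·8 = -5p + 8
  p + 3 = -5p + 8  ⇒  6p = 5  ⇒  p = 5/6.
Set Player I's expected payoff from Tails equal to that from Heads:
  Player I's payoff to Tails: q·(-4) + (1−q)·(-3) = -q - 3
  Player I's payoff to Heads: q·(-3) + (1−q)·(-8) = 5q - 8
  -q - 3 = 5q - 8  ⇒  -6q = -5  ⇒  q = 5/6.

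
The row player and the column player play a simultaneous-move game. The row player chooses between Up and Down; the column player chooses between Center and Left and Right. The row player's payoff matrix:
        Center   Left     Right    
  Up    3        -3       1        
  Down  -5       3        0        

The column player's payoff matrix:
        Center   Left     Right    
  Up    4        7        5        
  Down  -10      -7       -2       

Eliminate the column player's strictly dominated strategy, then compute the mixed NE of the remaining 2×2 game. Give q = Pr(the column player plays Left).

q = 1/7

The column player's strategy Center is strictly dominated by Left: 7 > 4 and -7 > -10. Eliminate Center.
The column player's mix must leave the row player indifferent between Up and Down.
  the row player's payoff from Up: q·(-3) + (1−q)·1 = -4q + 1
  the row player's payoff from Down: q·3 + (1−q)·0 = 3q
  -4q + 1 = 3q  ⇒  -7q = -1  ⇒  q = 1/7.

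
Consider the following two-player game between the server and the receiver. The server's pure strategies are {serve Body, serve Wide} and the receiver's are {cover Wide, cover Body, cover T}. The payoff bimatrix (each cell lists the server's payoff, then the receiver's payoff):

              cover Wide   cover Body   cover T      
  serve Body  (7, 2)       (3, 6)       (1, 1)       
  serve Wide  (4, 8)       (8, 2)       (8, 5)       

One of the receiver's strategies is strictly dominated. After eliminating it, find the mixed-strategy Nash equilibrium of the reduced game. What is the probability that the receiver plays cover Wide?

The receiver's strategy cover T is strictly dominated by cover Wide: 2 > 1 and 8 > 5. Eliminate cover T.
The receiver's mix must leave the server indifferent between serve Body and serve Wide.
  the server's payoff from serve Body: q·7 + (1−q)·3 = 4q + 3
  the server's payoff from serve Wide: q·4 + (1−q)·8 = -4q + 8
  4q + 3 = -4q + 8  ⇒  8q = 5  ⇒  q = 5/8.

q = 5/8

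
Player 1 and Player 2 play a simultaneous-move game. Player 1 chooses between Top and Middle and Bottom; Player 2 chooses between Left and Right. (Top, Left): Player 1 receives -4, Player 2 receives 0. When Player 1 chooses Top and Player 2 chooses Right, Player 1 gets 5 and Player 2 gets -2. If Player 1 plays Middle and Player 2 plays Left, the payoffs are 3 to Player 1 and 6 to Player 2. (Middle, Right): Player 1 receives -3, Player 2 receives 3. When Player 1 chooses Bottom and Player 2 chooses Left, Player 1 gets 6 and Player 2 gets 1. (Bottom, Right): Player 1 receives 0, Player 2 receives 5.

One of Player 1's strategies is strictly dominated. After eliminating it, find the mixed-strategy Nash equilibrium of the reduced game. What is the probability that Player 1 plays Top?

Player 1's strategy Middle is strictly dominated by Bottom: 6 > 3 and 0 > -3. Eliminate Middle.
For Player 2 to be willing to mix, Player 2 must be indifferent between Left and Right, which pins down Player 1's mix.
  Player 2's payoff to Left: p·0 + (1−p)·1 = -p + 1
  Player 2's payoff to Right: p·(-2) + (1−p)·5 = -7p + 5
  -p + 1 = -7p + 5  ⇒  6p = 4  ⇒  p = 2/3.

p = 2/3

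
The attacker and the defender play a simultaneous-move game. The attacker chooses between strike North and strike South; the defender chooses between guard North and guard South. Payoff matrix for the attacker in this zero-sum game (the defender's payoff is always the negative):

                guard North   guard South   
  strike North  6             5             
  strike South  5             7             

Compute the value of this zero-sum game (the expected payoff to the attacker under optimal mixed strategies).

Set the attacker's expected payoff from strike North equal to that from strike South:
  the attacker's payoff from strike North: q·6 + (1−q)·5 = q + 5
  the attacker's payoff from strike South: q·5 + (1−q)·7 = -2q + 7
  q + 5 = -2q + 7  ⇒  3q = 2  ⇒  q = 2/3.
The value is the attacker's expected payoff against this mix (using strike North): (2/3)·6 + (1/3)·5 = 17/3.

v = 17/3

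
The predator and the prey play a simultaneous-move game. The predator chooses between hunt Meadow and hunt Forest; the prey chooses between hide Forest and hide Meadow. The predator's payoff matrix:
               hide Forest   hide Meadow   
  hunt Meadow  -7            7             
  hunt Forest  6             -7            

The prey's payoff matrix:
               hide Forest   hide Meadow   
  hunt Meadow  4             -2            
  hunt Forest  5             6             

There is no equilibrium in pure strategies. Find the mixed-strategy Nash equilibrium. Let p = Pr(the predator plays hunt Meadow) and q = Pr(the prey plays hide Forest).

For the prey to be willing to mix, the prey must be indifferent between hide Forest and hide Meadow, which pins down the predator's mix.
  the prey's payoff from hide Forest: p·4 + (1−p)·5 = -p + 5
  the prey's payoff from hide Meadow: p·(-2) + (1−p)·6 = -8p + 6
  -p + 5 = -8p + 6  ⇒  7p = 1  ⇒  p = 1/7.
For the predator to be willing to mix, the predator must be indifferent between hunt Meadow and hunt Forest, which pins down the prey's mix.
  the predator's payoff from hunt Meadow: q·(-7) + (1−q)·7 = -14q + 7
  the predator's payoff from hunt Forest: q·6 + (1−q)·(-7) = 13q - 7
  -14q + 7 = 13q - 7  ⇒  -27q = -14  ⇒  q = 14/27.

p = 1/7, q = 14/27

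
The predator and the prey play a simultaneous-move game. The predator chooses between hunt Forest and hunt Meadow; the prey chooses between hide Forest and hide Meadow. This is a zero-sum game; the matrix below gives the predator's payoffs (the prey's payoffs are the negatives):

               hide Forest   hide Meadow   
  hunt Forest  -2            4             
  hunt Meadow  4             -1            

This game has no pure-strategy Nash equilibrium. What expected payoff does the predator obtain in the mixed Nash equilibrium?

Set the predator's expected payoff from hunt Forest equal to that from hunt Meadow:
  the predator's expected payoff from hunt Forest: q·(-2) + (1−q)·4 = -6q + 4
  the predator's expected payoff from hunt Meadow: q·4 + (1−q)·(-1) = 5q - 1
  -6q + 4 = 5q - 1  ⇒  -11q = -5  ⇒  q = 5/11.
At equilibrium the predator is indifferent across rows, so the predator's payoff equals the payoff from hunt Forest: (5/11)·(-2) + (6/11)·4 = 14/11.

14/11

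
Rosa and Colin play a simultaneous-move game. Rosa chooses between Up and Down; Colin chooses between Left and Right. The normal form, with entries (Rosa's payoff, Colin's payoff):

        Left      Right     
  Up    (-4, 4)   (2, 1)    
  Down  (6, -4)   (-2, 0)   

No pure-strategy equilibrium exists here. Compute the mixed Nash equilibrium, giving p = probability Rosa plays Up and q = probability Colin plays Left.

p = 4/7, q = 2/7

Colin's indifference between Left and Right determines Rosa's mixing probability p:
  Colin's payoff from Left: p·4 + (1−p)·(-4) = 8p - 4
  Colin's payoff from Right: p·1 + (1−p)·0 = p
  8p - 4 = p  ⇒  7p = 4  ⇒  p = 4/7.
Colin's mix must leave Rosa indifferent between Up and Down.
  Rosa's payoff from Up: q·(-4) + (1−q)·2 = -6q + 2
  Rosa's payoff from Down: q·6 + (1−q)·(-2) = 8q - 2
  -6q + 2 = 8q - 2  ⇒  -14q = -4  ⇒  q = 2/7.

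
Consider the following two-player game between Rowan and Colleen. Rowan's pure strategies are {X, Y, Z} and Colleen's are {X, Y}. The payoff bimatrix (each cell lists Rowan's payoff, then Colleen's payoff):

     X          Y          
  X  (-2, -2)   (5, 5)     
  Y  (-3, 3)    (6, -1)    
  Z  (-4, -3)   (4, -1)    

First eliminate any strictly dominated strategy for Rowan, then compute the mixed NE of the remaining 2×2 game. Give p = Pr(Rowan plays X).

Rowan's strategy Z is strictly dominated by Y: -3 > -4 and 6 > 4. Eliminate Z.
Set Colleen's expected payoff from X equal to that from Y:
  Colleen's payoff to X: p·(-2) + (1−p)·3 = -5p + 3
  Colleen's payoff to Y: p·5 + (1−p)·(-1) = 6p - 1
  -5p + 3 = 6p - 1  ⇒  -11p = -4  ⇒  p = 4/11.

p = 4/11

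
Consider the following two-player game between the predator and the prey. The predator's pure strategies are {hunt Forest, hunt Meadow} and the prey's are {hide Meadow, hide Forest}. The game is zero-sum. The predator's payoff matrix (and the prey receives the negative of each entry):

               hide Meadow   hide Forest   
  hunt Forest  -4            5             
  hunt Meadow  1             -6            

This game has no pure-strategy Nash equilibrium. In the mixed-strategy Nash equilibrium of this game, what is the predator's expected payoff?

In a mixed equilibrium the predator is indifferent between hunt Forest and hunt Meadow; this condition fixes q.
  the predator's payoff to hunt Forest: q·(-4) + (1−q)·5 = -9q + 5
  the predator's payoff to hunt Meadow: q·1 + (1−q)·(-6) = 7q - 6
  -9q + 5 = 7q - 6  ⇒  -16q = -11  ⇒  q = 11/16.
At equilibrium the predator is indifferent across rows, so the predator's payoff equals the payoff from hunt Forest: (11/16)·(-4) + (5/16)·5 = -19/16.

-19/16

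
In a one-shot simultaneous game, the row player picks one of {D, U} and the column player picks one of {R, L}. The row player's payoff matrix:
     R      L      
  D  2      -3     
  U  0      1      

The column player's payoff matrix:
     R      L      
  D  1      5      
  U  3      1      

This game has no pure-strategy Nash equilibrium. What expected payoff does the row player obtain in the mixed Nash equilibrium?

1/3

Set the row player's expected payoff from D equal to that from U:
  the row player's payoff from D: q·2 + (1−q)·(-3) = 5q - 3
  the row player's payoff from U: q·0 + (1−q)·1 = -q + 1
  5q - 3 = -q + 1  ⇒  6q = 4  ⇒  q = 2/3.
At equilibrium the row player is indifferent across rows, so the row player's payoff equals the payoff from D: (2/3)·2 + (1/3)·(-3) = 1/3.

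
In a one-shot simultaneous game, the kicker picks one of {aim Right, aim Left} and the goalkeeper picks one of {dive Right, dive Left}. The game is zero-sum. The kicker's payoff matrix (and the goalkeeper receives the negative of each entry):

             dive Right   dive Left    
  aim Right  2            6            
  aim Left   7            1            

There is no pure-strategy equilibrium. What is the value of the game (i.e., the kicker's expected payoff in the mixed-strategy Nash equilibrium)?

For the kicker to be willing to mix, the kicker must be indifferent between aim Right and aim Left, which pins down the goalkeeper's mix.
  the kicker's payoff to aim Right: q·2 + (1−q)·6 = -4q + 6
  the kicker's payoff to aim Left: q·7 + (1−q)·1 = 6q + 1
  -4q + 6 = 6q + 1  ⇒  -10q = -5  ⇒  q = 1/2.
The value is the kicker's expected payoff against this mix (using aim Right): (1/2)·2 + (1/2)·6 = 4.

v = 4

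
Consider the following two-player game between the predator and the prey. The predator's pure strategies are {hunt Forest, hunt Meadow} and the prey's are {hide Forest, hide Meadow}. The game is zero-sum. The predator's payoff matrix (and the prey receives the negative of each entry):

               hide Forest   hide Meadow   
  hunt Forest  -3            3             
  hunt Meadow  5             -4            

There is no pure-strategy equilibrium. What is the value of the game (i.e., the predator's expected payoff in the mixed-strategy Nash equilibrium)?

v = 1/5

For the predator to be willing to mix, the predator must be indifferent between hunt Forest and hunt Meadow, which pins down the prey's mix.
  the predator's payoff to hunt Forest: q·(-3) + (1−q)·3 = -6q + 3
  the predator's payoff to hunt Meadow: q·5 + (1−q)·(-4) = 9q - 4
  -6q + 3 = 9q - 4  ⇒  -15q = -7  ⇒  q = 7/15.
The value is the predator's expected payoff against this mix (using hunt Forest): (7/15)·(-3) + (8/15)·3 = 1/5.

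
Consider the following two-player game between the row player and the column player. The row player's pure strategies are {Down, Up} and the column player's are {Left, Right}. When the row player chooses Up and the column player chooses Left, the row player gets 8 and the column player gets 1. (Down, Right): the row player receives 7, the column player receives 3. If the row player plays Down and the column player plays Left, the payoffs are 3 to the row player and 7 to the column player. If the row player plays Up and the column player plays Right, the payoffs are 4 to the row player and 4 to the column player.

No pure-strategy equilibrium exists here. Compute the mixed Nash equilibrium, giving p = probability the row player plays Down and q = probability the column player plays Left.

p = 3/7, q = 3/8

Set the column player's expected payoff from Left equal to that from Right:
  the column player's payoff to Left: p·7 + (1−p)·1 = 6p + 1
  the column player's payoff to Right: p·3 + (1−p)·4 = -p + 4
  6p + 1 = -p + 4  ⇒  7p = 3  ⇒  p = 3/7.
The column player's mix must leave the row player indifferent between Down and Up.
  the row player's payoff from Down: q·3 + (1−q)·7 = -4q + 7
  the row player's payoff from Up: q·8 + (1−q)·4 = 4q + 4
  -4q + 7 = 4q + 4  ⇒  -8q = -3  ⇒  q = 3/8.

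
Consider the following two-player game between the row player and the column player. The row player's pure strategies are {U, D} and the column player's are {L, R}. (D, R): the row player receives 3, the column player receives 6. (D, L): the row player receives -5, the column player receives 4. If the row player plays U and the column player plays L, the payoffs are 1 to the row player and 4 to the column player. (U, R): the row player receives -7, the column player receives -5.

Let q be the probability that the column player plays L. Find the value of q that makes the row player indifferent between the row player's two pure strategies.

q = 5/8

For the row player to be willing to mix, the row player must be indifferent between U and D, which pins down the column player's mix.
  the row player's expected payoff from U: q·1 + (1−q)·(-7) = 8q - 7
  the row player's expected payoff from D: q·(-5) + (1−q)·3 = -8q + 3
  8q - 7 = -8q + 3  ⇒  16q = 10  ⇒  q = 5/8.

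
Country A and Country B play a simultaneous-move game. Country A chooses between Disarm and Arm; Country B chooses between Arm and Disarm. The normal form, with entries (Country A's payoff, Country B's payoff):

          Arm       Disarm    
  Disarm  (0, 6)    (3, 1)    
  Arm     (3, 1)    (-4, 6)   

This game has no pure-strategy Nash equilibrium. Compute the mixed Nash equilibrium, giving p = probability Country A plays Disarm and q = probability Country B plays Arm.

p = 1/2, q = 7/10

In a mixed equilibrium Country B is indifferent between Arm and Disarm; this condition fixes p.
  Country B's expected payoff from Arm: p·6 + (1−p)·1 = 5p + 1
  Country B's expected payoff from Disarm: p·1 + (1−p)·6 = -5p + 6
  5p + 1 = -5p + 6  ⇒  10p = 5  ⇒  p = 1/2.
In a mixed equilibrium Country A is indifferent between Disarm and Arm; this condition fixes q.
  Country A's expected payoff from Disarm: q·0 + (1−q)·3 = -3q + 3
  Country A's expected payoff from Arm: q·3 + (1−q)·(-4) = 7q - 4
  -3q + 3 = 7q - 4  ⇒  -10q = -7  ⇒  q = 7/10.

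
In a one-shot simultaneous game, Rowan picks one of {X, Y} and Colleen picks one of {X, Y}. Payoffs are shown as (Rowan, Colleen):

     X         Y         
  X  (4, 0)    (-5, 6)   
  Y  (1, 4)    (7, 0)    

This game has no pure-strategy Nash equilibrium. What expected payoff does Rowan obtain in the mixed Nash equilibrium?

In a mixed equilibrium Rowan is indifferent between X and Y; this condition fixes q.
  Rowan's expected payoff from X: q·4 + (1−q)·(-5) = 9q - 5
  Rowan's expected payoff from Y: q·1 + (1−q)·7 = -6q + 7
  9q - 5 = -6q + 7  ⇒  15q = 12  ⇒  q = 4/5.
At equilibrium Rowan is indifferent across rows, so Rowan's payoff equals the payoff from X: (4/5)·4 + (1/5)·(-5) = 11/5.

11/5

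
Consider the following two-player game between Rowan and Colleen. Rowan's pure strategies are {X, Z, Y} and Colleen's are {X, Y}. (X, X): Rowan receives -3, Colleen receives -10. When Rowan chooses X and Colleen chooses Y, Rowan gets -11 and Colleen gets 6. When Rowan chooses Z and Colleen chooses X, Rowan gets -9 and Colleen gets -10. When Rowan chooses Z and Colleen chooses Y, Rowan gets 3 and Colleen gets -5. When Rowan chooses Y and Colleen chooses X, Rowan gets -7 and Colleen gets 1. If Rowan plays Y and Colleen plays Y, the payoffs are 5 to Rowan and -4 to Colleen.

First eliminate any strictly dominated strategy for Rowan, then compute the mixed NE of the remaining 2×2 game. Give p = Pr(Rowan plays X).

p = 5/21

Rowan's strategy Z is strictly dominated by Y: -7 > -9 and 5 > 3. Eliminate Z.
Colleen's indifference between X and Y determines Rowan's mixing probability p:
  Colleen's expected payoff from X: p·(-10) + (1−p)·1 = -11p + 1
  Colleen's expected payoff from Y: p·6 + (1−p)·(-4) = 10p - 4
  -11p + 1 = 10p - 4  ⇒  -21p = -5  ⇒  p = 5/21.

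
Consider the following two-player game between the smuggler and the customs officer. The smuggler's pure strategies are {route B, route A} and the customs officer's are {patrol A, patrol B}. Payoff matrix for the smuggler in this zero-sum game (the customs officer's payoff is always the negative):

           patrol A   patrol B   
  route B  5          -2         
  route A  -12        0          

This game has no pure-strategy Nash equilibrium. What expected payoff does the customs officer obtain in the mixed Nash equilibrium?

24/19

The smuggler's mix must leave the customs officer indifferent between patrol A and patrol B.
  the customs officer's payoff from patrol A: p·(-5) + (1−p)·12 = -17p + 12
  the customs officer's payoff from patrol B: p·2 + (1−p)·0 = 2p
  -17p + 12 = 2p  ⇒  -19p = -12  ⇒  p = 12/19.
At equilibrium the customs officer is indifferent across columns, so the customs officer's payoff equals the payoff from patrol A: (12/19)·(-5) + (7/19)·12 = 24/19.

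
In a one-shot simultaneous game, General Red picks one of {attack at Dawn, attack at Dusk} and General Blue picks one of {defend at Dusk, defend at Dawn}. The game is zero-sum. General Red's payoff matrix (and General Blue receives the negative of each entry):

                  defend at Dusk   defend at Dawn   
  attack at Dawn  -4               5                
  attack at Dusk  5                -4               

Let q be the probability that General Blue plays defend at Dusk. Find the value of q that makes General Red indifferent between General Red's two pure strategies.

q = 1/2

General Blue's mix must leave General Red indifferent between attack at Dawn and attack at Dusk.
  General Red's payoff to attack at Dawn: q·(-4) + (1−q)·5 = -9q + 5
  General Red's payoff to attack at Dusk: q·5 + (1−q)·(-4) = 9q - 4
  -9q + 5 = 9q - 4  ⇒  -18q = -9  ⇒  q = 1/2.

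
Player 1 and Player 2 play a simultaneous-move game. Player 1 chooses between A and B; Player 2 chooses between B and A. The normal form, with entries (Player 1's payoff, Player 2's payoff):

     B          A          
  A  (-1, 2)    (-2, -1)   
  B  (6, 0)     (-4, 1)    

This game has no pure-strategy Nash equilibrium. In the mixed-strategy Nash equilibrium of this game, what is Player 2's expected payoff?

1/2

Set Player 2's expected payoff from B equal to that from A:
  Player 2's expected payoff from B: p·2 + (1−p)·0 = 2p
  Player 2's expected payoff from A: p·(-1) + (1−p)·1 = -2p + 1
  2p = -2p + 1  ⇒  4p = 1  ⇒  p = 1/4.
At equilibrium Player 2 is indifferent across columns, so Player 2's payoff equals the payoff from B: (1/4)·2 + (3/4)·0 = 1/2.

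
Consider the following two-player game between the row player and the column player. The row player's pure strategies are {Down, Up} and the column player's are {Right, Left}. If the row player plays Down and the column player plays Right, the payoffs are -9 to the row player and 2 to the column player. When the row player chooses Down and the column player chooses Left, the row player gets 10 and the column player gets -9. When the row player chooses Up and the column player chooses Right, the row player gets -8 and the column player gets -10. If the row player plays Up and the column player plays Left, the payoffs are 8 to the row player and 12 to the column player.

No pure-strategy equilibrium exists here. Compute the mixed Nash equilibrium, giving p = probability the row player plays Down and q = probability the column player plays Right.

p = 2/3, q = 2/3

In a mixed equilibrium the column player is indifferent between Right and Left; this condition fixes p.
  the column player's payoff to Right: p·2 + (1−p)·(-10) = 12p - 10
  the column player's payoff to Left: p·(-9) + (1−p)·12 = -21p + 12
  12p - 10 = -21p + 12  ⇒  33p = 22  ⇒  p = 2/3.
For the row player to be willing to mix, the row player must be indifferent between Down and Up, which pins down the column player's mix.
  the row player's payoff from Down: q·(-9) + (1−q)·10 = -19q + 10
  the row player's payoff from Up: q·(-8) + (1−q)·8 = -16q + 8
  -19q + 10 = -16q + 8  ⇒  -3q = -2  ⇒  q = 2/3.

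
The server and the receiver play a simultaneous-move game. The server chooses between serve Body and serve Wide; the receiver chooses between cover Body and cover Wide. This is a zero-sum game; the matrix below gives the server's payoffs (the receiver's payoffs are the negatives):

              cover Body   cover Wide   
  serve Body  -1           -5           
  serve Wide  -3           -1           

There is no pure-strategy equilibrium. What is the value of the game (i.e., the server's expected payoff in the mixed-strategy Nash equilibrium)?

Set the server's expected payoff from serve Body equal to that from serve Wide:
  the server's payoff to serve Body: q·(-1) + (1−q)·(-5) = 4q - 5
  the server's payoff to serve Wide: q·(-3) + (1−q)·(-1) = -2q - 1
  4q - 5 = -2q - 1  ⇒  6q = 4  ⇒  q = 2/3.
The value is the server's expected payoff against this mix (using serve Body): (2/3)·(-1) + (1/3)·(-5) = -7/3.

v = -7/3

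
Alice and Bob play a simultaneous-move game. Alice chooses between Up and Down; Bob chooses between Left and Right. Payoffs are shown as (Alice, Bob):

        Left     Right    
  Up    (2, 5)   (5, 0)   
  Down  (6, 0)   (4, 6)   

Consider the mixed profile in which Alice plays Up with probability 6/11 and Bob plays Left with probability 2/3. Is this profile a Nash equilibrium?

Given Bob's mix q = 2/3, Alice's payoff from Up is 3 but from Down is 16/3. Alice strictly prefers Down, so Alice would not mix.
So the proposed profile is not a Nash equilibrium.

No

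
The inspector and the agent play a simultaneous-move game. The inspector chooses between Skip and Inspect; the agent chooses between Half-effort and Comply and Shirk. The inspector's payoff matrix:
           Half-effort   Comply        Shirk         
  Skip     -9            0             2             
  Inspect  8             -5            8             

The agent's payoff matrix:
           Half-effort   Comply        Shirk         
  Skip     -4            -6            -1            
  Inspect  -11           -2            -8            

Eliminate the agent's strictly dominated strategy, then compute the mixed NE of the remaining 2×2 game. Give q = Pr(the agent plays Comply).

The agent's strategy Half-effort is strictly dominated by Shirk: -1 > -4 and -8 > -11. Eliminate Half-effort.
The agent's mix must leave the inspector indifferent between Skip and Inspect.
  the inspector's payoff to Skip: q·0 + (1−q)·2 = -2q + 2
  the inspector's payoff to Inspect: q·(-5) + (1−q)·8 = -13q + 8
  -2q + 2 = -13q + 8  ⇒  11q = 6  ⇒  q = 6/11.

q = 6/11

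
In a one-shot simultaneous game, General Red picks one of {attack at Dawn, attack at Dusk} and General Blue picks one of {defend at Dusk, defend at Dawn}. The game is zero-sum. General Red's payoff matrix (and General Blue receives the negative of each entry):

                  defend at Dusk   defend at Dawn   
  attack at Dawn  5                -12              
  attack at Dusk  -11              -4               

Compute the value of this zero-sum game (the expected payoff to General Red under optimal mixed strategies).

General Red's indifference between attack at Dawn and attack at Dusk determines General Blue's mixing probability q:
  General Red's payoff to attack at Dawn: q·5 + (1−q)·(-12) = 17q - 12
  General Red's payoff to attack at Dusk: q·(-11) + (1−q)·(-4) = -7q - 4
  17q - 12 = -7q - 4  ⇒  24q = 8  ⇒  q = 1/3.
The value is General Red's expected payoff against this mix (using attack at Dawn): (1/3)·5 + (2/3)·(-12) = -19/3.

v = -19/3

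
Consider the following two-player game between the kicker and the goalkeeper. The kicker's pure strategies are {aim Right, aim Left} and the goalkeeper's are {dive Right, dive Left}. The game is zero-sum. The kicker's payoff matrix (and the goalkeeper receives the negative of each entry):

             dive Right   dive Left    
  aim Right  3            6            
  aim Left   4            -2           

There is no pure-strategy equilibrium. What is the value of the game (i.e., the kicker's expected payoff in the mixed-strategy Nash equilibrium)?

v = 10/3

In a mixed equilibrium the kicker is indifferent between aim Right and aim Left; this condition fixes q.
  the kicker's payoff to aim Right: q·3 + (1−q)·6 = -3q + 6
  the kicker's payoff to aim Left: q·4 + (1−q)·(-2) = 6q - 2
  -3q + 6 = 6q - 2  ⇒  -9q = -8  ⇒  q = 8/9.
The value is the kicker's expected payoff against this mix (using aim Right): (8/9)·3 + (1/9)·6 = 10/3.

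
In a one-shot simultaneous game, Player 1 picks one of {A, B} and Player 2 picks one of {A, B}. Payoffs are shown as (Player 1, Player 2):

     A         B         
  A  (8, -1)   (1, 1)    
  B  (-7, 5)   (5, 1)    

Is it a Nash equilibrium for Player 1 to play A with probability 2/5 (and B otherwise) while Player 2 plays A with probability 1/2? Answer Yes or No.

No

Given Player 1's mix p = 2/5, Player 2's payoff from A is 13/5 but from B is 1. Player 2 strictly prefers A, so Player 2 would not mix.
So the proposed profile is not a Nash equilibrium.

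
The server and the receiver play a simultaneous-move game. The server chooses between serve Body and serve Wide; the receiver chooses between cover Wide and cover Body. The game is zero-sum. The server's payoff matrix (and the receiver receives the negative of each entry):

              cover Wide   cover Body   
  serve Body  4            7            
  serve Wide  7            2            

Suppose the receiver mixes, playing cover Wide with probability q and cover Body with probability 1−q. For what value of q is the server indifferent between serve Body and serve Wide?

q = 5/8

Set the server's expected payoff from serve Body equal to that from serve Wide:
  the server's payoff from serve Body: q·4 + (1−q)·7 = -3q + 7
  the server's payoff from serve Wide: q·7 + (1−q)·2 = 5q + 2
  -3q + 7 = 5q + 2  ⇒  -8q = -5  ⇒  q = 5/8.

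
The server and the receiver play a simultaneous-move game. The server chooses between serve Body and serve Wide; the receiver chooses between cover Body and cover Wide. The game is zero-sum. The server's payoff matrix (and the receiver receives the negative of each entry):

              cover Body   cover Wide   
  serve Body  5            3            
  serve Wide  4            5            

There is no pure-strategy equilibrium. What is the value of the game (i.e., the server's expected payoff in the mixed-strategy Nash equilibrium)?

The server's indifference between serve Body and serve Wide determines the receiver's mixing probability q:
  the server's expected payoff from serve Body: q·5 + (1−q)·3 = 2q + 3
  the server's expected payoff from serve Wide: q·4 + (1−q)·5 = -q + 5
  2q + 3 = -q + 5  ⇒  3q = 2  ⇒  q = 2/3.
The value is the server's expected payoff against this mix (using serve Body): (2/3)·5 + (1/3)·3 = 13/3.

v = 13/3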